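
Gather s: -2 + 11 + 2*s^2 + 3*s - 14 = 2*s^2 + 3*s - 5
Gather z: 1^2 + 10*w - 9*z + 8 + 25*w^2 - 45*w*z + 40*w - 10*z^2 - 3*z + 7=25*w^2 + 50*w - 10*z^2 + z*(-45*w - 12) + 16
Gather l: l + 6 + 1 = l + 7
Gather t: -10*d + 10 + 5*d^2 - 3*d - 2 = 5*d^2 - 13*d + 8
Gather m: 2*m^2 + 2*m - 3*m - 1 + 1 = 2*m^2 - m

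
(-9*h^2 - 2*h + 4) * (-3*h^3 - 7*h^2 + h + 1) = 27*h^5 + 69*h^4 - 7*h^3 - 39*h^2 + 2*h + 4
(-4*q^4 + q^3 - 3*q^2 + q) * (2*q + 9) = -8*q^5 - 34*q^4 + 3*q^3 - 25*q^2 + 9*q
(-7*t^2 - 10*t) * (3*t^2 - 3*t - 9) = -21*t^4 - 9*t^3 + 93*t^2 + 90*t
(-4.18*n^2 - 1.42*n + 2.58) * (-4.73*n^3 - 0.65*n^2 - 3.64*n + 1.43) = 19.7714*n^5 + 9.4336*n^4 + 3.9348*n^3 - 2.4856*n^2 - 11.4218*n + 3.6894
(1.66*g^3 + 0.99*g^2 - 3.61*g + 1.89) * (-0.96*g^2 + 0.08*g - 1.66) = -1.5936*g^5 - 0.8176*g^4 + 0.7892*g^3 - 3.7466*g^2 + 6.1438*g - 3.1374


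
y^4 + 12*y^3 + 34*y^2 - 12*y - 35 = (y - 1)*(y + 1)*(y + 5)*(y + 7)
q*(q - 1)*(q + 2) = q^3 + q^2 - 2*q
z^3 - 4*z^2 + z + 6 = (z - 3)*(z - 2)*(z + 1)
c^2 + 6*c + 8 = (c + 2)*(c + 4)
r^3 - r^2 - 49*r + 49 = (r - 7)*(r - 1)*(r + 7)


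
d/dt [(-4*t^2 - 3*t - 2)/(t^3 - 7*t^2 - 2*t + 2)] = (4*t^4 + 6*t^3 - 7*t^2 - 44*t - 10)/(t^6 - 14*t^5 + 45*t^4 + 32*t^3 - 24*t^2 - 8*t + 4)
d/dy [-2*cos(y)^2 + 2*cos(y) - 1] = -2*sin(y) + 2*sin(2*y)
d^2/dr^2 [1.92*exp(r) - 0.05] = 1.92*exp(r)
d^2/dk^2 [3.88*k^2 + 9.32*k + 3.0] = 7.76000000000000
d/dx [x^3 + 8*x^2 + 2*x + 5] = 3*x^2 + 16*x + 2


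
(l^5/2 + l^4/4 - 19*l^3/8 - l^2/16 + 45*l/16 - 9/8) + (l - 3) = l^5/2 + l^4/4 - 19*l^3/8 - l^2/16 + 61*l/16 - 33/8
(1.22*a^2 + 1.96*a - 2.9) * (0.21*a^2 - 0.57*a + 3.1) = 0.2562*a^4 - 0.2838*a^3 + 2.0558*a^2 + 7.729*a - 8.99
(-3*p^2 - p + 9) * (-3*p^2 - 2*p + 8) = 9*p^4 + 9*p^3 - 49*p^2 - 26*p + 72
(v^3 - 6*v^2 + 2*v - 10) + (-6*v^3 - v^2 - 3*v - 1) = -5*v^3 - 7*v^2 - v - 11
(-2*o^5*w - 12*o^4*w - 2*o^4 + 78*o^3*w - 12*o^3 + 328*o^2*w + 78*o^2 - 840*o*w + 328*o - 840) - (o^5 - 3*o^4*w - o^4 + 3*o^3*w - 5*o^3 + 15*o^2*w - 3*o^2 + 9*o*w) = -2*o^5*w - o^5 - 9*o^4*w - o^4 + 75*o^3*w - 7*o^3 + 313*o^2*w + 81*o^2 - 849*o*w + 328*o - 840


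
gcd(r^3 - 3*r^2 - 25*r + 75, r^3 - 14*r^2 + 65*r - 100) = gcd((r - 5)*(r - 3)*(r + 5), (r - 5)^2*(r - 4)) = r - 5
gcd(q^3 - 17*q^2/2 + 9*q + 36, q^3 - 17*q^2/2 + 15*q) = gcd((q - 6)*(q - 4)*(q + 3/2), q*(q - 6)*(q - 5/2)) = q - 6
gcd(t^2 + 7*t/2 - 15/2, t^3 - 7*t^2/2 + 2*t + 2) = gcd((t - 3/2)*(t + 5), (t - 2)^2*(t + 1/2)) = 1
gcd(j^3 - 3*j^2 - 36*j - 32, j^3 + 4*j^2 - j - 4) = j^2 + 5*j + 4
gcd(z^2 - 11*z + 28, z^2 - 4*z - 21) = z - 7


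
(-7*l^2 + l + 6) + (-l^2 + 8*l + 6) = -8*l^2 + 9*l + 12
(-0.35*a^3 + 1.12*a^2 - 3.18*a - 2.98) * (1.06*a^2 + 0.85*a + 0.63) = -0.371*a^5 + 0.8897*a^4 - 2.6393*a^3 - 5.1562*a^2 - 4.5364*a - 1.8774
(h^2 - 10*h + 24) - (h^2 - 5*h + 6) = 18 - 5*h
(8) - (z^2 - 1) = 9 - z^2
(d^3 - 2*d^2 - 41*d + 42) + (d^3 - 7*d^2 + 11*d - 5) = 2*d^3 - 9*d^2 - 30*d + 37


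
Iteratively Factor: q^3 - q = (q)*(q^2 - 1) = q*(q - 1)*(q + 1)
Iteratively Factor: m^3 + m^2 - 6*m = (m - 2)*(m^2 + 3*m) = (m - 2)*(m + 3)*(m)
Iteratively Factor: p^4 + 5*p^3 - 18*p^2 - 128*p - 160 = (p + 4)*(p^3 + p^2 - 22*p - 40) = (p + 2)*(p + 4)*(p^2 - p - 20) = (p + 2)*(p + 4)^2*(p - 5)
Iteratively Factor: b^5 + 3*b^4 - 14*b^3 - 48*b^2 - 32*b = (b - 4)*(b^4 + 7*b^3 + 14*b^2 + 8*b) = (b - 4)*(b + 2)*(b^3 + 5*b^2 + 4*b) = b*(b - 4)*(b + 2)*(b^2 + 5*b + 4) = b*(b - 4)*(b + 2)*(b + 4)*(b + 1)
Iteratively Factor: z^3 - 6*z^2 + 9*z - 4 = (z - 1)*(z^2 - 5*z + 4) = (z - 1)^2*(z - 4)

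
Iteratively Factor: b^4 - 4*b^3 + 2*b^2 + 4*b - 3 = (b - 1)*(b^3 - 3*b^2 - b + 3) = (b - 3)*(b - 1)*(b^2 - 1) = (b - 3)*(b - 1)*(b + 1)*(b - 1)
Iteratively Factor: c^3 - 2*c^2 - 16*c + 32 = (c - 4)*(c^2 + 2*c - 8) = (c - 4)*(c + 4)*(c - 2)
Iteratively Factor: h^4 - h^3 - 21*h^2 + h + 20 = (h - 1)*(h^3 - 21*h - 20) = (h - 5)*(h - 1)*(h^2 + 5*h + 4) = (h - 5)*(h - 1)*(h + 1)*(h + 4)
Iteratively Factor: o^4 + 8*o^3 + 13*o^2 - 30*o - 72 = (o - 2)*(o^3 + 10*o^2 + 33*o + 36) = (o - 2)*(o + 3)*(o^2 + 7*o + 12) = (o - 2)*(o + 3)^2*(o + 4)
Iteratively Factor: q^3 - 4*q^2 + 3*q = (q)*(q^2 - 4*q + 3) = q*(q - 3)*(q - 1)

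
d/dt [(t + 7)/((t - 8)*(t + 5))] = (-t^2 - 14*t - 19)/(t^4 - 6*t^3 - 71*t^2 + 240*t + 1600)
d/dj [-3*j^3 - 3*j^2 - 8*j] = -9*j^2 - 6*j - 8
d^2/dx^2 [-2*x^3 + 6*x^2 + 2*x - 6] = 12 - 12*x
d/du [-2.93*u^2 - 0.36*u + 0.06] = -5.86*u - 0.36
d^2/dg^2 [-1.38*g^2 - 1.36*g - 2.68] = -2.76000000000000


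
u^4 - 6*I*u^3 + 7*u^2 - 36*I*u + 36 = (u - 6*I)*(u - 3*I)*(u + I)*(u + 2*I)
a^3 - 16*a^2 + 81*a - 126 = (a - 7)*(a - 6)*(a - 3)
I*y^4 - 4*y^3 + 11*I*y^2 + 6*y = y*(y - I)*(y + 6*I)*(I*y + 1)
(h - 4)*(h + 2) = h^2 - 2*h - 8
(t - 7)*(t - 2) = t^2 - 9*t + 14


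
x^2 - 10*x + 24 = (x - 6)*(x - 4)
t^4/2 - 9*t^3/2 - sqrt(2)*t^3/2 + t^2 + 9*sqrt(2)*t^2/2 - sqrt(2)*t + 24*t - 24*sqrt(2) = (t/2 + 1)*(t - 8)*(t - 3)*(t - sqrt(2))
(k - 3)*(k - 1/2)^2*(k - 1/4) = k^4 - 17*k^3/4 + 17*k^2/4 - 25*k/16 + 3/16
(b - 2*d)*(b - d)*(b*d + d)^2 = b^4*d^2 - 3*b^3*d^3 + 2*b^3*d^2 + 2*b^2*d^4 - 6*b^2*d^3 + b^2*d^2 + 4*b*d^4 - 3*b*d^3 + 2*d^4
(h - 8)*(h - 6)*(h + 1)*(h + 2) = h^4 - 11*h^3 + 8*h^2 + 116*h + 96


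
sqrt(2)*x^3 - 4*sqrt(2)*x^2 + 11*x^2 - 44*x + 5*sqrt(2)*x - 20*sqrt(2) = (x - 4)*(x + 5*sqrt(2))*(sqrt(2)*x + 1)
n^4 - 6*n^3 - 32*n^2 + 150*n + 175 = (n - 7)*(n - 5)*(n + 1)*(n + 5)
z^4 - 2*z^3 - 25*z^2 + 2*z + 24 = (z - 6)*(z - 1)*(z + 1)*(z + 4)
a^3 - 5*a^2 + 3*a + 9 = (a - 3)^2*(a + 1)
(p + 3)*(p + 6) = p^2 + 9*p + 18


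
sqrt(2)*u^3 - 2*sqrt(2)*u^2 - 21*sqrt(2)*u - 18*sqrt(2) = (u - 6)*(u + 3)*(sqrt(2)*u + sqrt(2))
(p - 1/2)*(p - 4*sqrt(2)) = p^2 - 4*sqrt(2)*p - p/2 + 2*sqrt(2)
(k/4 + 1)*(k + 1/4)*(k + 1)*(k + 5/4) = k^4/4 + 13*k^3/8 + 189*k^2/64 + 121*k/64 + 5/16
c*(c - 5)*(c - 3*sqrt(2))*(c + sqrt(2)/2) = c^4 - 5*c^3 - 5*sqrt(2)*c^3/2 - 3*c^2 + 25*sqrt(2)*c^2/2 + 15*c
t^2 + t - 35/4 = (t - 5/2)*(t + 7/2)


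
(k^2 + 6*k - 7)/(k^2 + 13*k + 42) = (k - 1)/(k + 6)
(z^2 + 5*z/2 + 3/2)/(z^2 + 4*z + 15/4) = 2*(z + 1)/(2*z + 5)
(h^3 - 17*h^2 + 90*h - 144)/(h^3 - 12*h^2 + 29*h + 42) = (h^2 - 11*h + 24)/(h^2 - 6*h - 7)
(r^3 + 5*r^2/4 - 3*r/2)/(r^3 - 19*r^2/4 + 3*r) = (r + 2)/(r - 4)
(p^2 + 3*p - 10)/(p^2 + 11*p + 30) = (p - 2)/(p + 6)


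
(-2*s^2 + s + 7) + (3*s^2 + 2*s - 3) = s^2 + 3*s + 4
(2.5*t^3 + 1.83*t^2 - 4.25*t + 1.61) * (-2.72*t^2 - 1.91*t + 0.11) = -6.8*t^5 - 9.7526*t^4 + 8.3397*t^3 + 3.9396*t^2 - 3.5426*t + 0.1771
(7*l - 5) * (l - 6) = 7*l^2 - 47*l + 30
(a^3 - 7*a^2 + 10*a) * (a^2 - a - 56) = a^5 - 8*a^4 - 39*a^3 + 382*a^2 - 560*a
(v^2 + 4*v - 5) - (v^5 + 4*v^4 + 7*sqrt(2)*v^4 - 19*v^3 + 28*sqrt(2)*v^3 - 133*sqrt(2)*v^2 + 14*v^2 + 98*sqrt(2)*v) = -v^5 - 7*sqrt(2)*v^4 - 4*v^4 - 28*sqrt(2)*v^3 + 19*v^3 - 13*v^2 + 133*sqrt(2)*v^2 - 98*sqrt(2)*v + 4*v - 5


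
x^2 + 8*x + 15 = (x + 3)*(x + 5)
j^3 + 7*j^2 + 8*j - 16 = (j - 1)*(j + 4)^2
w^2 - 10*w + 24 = (w - 6)*(w - 4)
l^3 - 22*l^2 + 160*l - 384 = (l - 8)^2*(l - 6)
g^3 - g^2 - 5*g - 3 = (g - 3)*(g + 1)^2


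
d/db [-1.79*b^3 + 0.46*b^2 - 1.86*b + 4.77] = -5.37*b^2 + 0.92*b - 1.86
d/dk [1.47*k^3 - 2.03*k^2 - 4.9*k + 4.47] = 4.41*k^2 - 4.06*k - 4.9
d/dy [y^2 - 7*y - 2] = 2*y - 7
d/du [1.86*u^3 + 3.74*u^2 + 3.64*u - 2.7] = 5.58*u^2 + 7.48*u + 3.64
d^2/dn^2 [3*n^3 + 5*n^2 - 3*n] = 18*n + 10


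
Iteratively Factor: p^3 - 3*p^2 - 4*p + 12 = (p + 2)*(p^2 - 5*p + 6) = (p - 3)*(p + 2)*(p - 2)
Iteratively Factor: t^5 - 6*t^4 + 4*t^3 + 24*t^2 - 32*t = (t + 2)*(t^4 - 8*t^3 + 20*t^2 - 16*t) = t*(t + 2)*(t^3 - 8*t^2 + 20*t - 16) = t*(t - 4)*(t + 2)*(t^2 - 4*t + 4) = t*(t - 4)*(t - 2)*(t + 2)*(t - 2)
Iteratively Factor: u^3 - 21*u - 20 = (u - 5)*(u^2 + 5*u + 4) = (u - 5)*(u + 1)*(u + 4)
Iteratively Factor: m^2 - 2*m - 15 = (m - 5)*(m + 3)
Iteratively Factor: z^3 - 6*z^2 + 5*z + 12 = (z + 1)*(z^2 - 7*z + 12) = (z - 4)*(z + 1)*(z - 3)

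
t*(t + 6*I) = t^2 + 6*I*t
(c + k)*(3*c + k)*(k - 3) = 3*c^2*k - 9*c^2 + 4*c*k^2 - 12*c*k + k^3 - 3*k^2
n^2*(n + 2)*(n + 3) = n^4 + 5*n^3 + 6*n^2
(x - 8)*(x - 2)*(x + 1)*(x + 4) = x^4 - 5*x^3 - 30*x^2 + 40*x + 64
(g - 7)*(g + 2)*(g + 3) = g^3 - 2*g^2 - 29*g - 42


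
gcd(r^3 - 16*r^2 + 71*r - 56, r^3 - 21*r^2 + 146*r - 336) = r^2 - 15*r + 56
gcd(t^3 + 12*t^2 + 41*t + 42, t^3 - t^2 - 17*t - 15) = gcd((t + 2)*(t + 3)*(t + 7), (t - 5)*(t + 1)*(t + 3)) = t + 3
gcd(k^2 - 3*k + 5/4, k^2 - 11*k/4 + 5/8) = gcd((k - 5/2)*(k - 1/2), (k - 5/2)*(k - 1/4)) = k - 5/2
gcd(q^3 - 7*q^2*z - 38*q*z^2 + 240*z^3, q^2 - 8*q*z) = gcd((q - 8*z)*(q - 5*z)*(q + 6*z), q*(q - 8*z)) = -q + 8*z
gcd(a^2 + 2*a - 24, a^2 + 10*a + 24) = a + 6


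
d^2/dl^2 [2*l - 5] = 0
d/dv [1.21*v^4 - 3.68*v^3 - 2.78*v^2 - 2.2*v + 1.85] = 4.84*v^3 - 11.04*v^2 - 5.56*v - 2.2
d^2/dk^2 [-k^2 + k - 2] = -2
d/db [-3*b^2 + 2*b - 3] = 2 - 6*b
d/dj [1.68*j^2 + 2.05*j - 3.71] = 3.36*j + 2.05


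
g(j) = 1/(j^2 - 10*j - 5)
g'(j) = (10 - 2*j)/(j^2 - 10*j - 5)^2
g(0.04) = -0.19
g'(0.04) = 0.34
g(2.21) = -0.05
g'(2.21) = 0.01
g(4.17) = -0.03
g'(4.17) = 0.00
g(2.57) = -0.04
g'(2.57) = 0.01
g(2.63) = -0.04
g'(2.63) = 0.01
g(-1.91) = 0.06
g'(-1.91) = 0.04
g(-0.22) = -0.36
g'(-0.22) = 1.38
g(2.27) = -0.04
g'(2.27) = 0.01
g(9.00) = -0.07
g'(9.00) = -0.04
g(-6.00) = 0.01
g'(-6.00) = 0.00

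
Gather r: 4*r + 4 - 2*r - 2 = 2*r + 2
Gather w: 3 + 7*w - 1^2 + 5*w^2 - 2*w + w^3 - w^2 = w^3 + 4*w^2 + 5*w + 2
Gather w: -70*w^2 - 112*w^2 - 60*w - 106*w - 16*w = -182*w^2 - 182*w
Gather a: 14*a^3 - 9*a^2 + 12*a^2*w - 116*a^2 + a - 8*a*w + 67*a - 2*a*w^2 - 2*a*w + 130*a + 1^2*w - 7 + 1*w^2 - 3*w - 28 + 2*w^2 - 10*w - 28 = 14*a^3 + a^2*(12*w - 125) + a*(-2*w^2 - 10*w + 198) + 3*w^2 - 12*w - 63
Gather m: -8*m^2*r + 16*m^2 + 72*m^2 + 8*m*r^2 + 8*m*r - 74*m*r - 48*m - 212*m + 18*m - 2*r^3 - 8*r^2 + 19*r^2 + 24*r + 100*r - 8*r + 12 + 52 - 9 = m^2*(88 - 8*r) + m*(8*r^2 - 66*r - 242) - 2*r^3 + 11*r^2 + 116*r + 55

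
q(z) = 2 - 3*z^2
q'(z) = -6*z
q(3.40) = -32.68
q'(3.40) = -20.40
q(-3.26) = -29.88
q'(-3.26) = 19.56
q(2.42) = -15.57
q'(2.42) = -14.52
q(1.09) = -1.56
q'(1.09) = -6.54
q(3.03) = -25.54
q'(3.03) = -18.18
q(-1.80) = -7.72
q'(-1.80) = 10.80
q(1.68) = -6.47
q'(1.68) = -10.08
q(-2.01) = -10.12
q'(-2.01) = 12.06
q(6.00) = -106.00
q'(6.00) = -36.00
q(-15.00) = -673.00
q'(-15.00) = 90.00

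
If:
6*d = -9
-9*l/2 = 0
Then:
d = -3/2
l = 0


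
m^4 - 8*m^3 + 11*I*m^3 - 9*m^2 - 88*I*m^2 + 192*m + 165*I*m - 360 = (m - 5)*(m - 3)*(m + 3*I)*(m + 8*I)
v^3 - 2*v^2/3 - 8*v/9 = v*(v - 4/3)*(v + 2/3)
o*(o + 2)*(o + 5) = o^3 + 7*o^2 + 10*o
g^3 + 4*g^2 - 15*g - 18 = (g - 3)*(g + 1)*(g + 6)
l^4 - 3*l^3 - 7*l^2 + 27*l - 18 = (l - 3)*(l - 2)*(l - 1)*(l + 3)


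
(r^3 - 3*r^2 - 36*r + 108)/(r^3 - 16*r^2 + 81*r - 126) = (r + 6)/(r - 7)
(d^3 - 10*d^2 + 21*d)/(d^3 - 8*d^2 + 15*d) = (d - 7)/(d - 5)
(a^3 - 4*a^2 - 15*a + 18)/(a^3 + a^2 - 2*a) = (a^2 - 3*a - 18)/(a*(a + 2))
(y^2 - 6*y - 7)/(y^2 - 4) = (y^2 - 6*y - 7)/(y^2 - 4)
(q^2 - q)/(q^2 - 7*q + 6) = q/(q - 6)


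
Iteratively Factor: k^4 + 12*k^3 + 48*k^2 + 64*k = (k)*(k^3 + 12*k^2 + 48*k + 64) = k*(k + 4)*(k^2 + 8*k + 16) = k*(k + 4)^2*(k + 4)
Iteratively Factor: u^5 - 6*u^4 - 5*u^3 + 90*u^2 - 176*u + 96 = (u - 1)*(u^4 - 5*u^3 - 10*u^2 + 80*u - 96) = (u - 1)*(u + 4)*(u^3 - 9*u^2 + 26*u - 24) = (u - 3)*(u - 1)*(u + 4)*(u^2 - 6*u + 8) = (u - 3)*(u - 2)*(u - 1)*(u + 4)*(u - 4)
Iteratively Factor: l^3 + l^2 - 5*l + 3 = (l + 3)*(l^2 - 2*l + 1) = (l - 1)*(l + 3)*(l - 1)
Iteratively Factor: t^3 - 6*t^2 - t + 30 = (t + 2)*(t^2 - 8*t + 15) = (t - 3)*(t + 2)*(t - 5)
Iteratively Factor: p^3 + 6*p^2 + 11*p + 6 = (p + 3)*(p^2 + 3*p + 2) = (p + 1)*(p + 3)*(p + 2)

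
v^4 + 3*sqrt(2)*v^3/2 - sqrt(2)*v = v*(v - sqrt(2)/2)*(v + sqrt(2))^2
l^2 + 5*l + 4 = (l + 1)*(l + 4)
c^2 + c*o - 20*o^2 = (c - 4*o)*(c + 5*o)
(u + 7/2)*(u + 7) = u^2 + 21*u/2 + 49/2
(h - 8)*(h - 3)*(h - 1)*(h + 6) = h^4 - 6*h^3 - 37*h^2 + 186*h - 144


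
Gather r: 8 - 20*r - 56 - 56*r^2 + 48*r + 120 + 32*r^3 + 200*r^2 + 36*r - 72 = 32*r^3 + 144*r^2 + 64*r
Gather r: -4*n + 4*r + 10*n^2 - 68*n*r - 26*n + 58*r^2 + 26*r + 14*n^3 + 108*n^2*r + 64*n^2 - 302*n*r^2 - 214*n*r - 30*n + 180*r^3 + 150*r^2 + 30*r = 14*n^3 + 74*n^2 - 60*n + 180*r^3 + r^2*(208 - 302*n) + r*(108*n^2 - 282*n + 60)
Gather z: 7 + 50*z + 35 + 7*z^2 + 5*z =7*z^2 + 55*z + 42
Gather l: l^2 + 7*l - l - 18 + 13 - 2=l^2 + 6*l - 7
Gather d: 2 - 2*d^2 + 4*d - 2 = -2*d^2 + 4*d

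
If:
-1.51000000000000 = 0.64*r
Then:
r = -2.36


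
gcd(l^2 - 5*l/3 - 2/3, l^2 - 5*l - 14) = 1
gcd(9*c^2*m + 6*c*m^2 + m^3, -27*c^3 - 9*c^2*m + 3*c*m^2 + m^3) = 9*c^2 + 6*c*m + m^2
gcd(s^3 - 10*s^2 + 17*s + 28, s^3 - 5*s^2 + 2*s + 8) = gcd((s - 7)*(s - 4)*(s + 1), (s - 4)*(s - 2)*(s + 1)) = s^2 - 3*s - 4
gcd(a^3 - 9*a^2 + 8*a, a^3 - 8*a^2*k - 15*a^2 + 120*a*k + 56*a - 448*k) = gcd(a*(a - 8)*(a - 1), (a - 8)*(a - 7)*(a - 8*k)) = a - 8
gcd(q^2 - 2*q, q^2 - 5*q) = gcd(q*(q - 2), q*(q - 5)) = q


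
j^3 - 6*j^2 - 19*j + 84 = (j - 7)*(j - 3)*(j + 4)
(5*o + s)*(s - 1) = 5*o*s - 5*o + s^2 - s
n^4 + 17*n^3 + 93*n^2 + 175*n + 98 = (n + 1)*(n + 2)*(n + 7)^2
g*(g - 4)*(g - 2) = g^3 - 6*g^2 + 8*g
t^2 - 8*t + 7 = (t - 7)*(t - 1)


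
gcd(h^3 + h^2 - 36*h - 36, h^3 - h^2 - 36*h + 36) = h^2 - 36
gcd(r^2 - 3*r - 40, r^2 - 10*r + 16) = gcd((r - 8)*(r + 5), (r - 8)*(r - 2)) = r - 8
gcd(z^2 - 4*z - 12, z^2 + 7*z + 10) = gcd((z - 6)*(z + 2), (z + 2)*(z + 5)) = z + 2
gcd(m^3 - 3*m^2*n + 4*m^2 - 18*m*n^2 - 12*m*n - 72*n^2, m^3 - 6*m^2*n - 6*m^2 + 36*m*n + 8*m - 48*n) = m - 6*n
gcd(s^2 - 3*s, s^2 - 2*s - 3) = s - 3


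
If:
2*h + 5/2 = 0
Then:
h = -5/4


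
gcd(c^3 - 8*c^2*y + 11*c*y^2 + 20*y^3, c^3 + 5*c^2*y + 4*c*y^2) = c + y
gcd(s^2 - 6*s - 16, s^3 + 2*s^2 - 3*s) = 1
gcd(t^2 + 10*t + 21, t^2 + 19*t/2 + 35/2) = t + 7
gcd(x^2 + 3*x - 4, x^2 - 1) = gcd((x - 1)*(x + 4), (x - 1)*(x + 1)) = x - 1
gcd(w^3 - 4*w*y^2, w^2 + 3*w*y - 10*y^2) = -w + 2*y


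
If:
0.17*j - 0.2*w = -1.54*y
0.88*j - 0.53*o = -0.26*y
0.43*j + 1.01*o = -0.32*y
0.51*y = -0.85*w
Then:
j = 0.00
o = 0.00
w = 0.00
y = 0.00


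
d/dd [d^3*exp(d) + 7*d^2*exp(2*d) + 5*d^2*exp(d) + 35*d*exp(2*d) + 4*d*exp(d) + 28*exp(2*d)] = (d^3 + 14*d^2*exp(d) + 8*d^2 + 84*d*exp(d) + 14*d + 91*exp(d) + 4)*exp(d)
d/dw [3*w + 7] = 3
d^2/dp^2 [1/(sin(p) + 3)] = (3*sin(p) + cos(p)^2 + 1)/(sin(p) + 3)^3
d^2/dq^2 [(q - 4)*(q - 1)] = 2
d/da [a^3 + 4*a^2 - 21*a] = 3*a^2 + 8*a - 21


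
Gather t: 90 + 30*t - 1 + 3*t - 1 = 33*t + 88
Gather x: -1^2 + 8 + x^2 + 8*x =x^2 + 8*x + 7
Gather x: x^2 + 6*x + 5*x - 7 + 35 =x^2 + 11*x + 28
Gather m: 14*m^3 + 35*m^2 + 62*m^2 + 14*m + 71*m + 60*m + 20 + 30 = 14*m^3 + 97*m^2 + 145*m + 50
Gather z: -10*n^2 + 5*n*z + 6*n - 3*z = -10*n^2 + 6*n + z*(5*n - 3)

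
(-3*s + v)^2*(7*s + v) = 63*s^3 - 33*s^2*v + s*v^2 + v^3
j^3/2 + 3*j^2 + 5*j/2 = j*(j/2 + 1/2)*(j + 5)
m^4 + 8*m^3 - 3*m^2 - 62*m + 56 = (m - 2)*(m - 1)*(m + 4)*(m + 7)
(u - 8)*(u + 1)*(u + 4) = u^3 - 3*u^2 - 36*u - 32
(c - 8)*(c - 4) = c^2 - 12*c + 32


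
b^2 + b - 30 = (b - 5)*(b + 6)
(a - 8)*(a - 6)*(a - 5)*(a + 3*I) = a^4 - 19*a^3 + 3*I*a^3 + 118*a^2 - 57*I*a^2 - 240*a + 354*I*a - 720*I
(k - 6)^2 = k^2 - 12*k + 36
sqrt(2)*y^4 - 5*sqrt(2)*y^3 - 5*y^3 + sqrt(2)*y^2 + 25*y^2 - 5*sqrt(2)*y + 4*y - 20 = (y - 5)*(y - 2*sqrt(2))*(y - sqrt(2))*(sqrt(2)*y + 1)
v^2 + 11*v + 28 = (v + 4)*(v + 7)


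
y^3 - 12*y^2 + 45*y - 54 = (y - 6)*(y - 3)^2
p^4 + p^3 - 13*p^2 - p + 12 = (p - 3)*(p - 1)*(p + 1)*(p + 4)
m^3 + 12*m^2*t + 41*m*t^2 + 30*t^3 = (m + t)*(m + 5*t)*(m + 6*t)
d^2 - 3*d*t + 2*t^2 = (d - 2*t)*(d - t)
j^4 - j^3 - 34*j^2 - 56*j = j*(j - 7)*(j + 2)*(j + 4)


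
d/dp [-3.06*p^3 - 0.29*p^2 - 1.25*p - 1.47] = -9.18*p^2 - 0.58*p - 1.25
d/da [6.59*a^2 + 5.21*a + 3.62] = 13.18*a + 5.21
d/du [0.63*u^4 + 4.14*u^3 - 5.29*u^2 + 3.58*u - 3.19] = 2.52*u^3 + 12.42*u^2 - 10.58*u + 3.58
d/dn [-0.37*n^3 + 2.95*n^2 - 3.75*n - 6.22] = -1.11*n^2 + 5.9*n - 3.75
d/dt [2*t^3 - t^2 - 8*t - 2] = 6*t^2 - 2*t - 8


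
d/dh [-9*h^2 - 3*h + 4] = -18*h - 3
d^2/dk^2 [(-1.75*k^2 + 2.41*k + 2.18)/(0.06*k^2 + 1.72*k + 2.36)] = (6.93889390390723e-18*k^4 + 0.378552*k^3 + 1.533888*k^2 - 0.697680000000002*k - 26.777696)/(0.000216*k^6 + 0.018576*k^5 + 0.558*k^4 + 6.54976*k^3 + 21.948*k^2 + 28.739136*k + 13.144256)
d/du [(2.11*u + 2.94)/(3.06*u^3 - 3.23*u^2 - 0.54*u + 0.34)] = (-12.9132*u^3 - 20.1739*u^2 + 18.9924*u + 2.305)/(9.3636*u^6 - 19.7676*u^5 + 7.1281*u^4 + 5.5692*u^3 - 1.9048*u^2 - 0.3672*u + 0.1156)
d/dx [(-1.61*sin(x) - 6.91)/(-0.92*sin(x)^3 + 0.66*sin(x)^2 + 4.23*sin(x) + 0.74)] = (-2.9624*sin(x)^3 - 18.009*sin(x)^2 + 9.1212*sin(x) + 28.0379)*cos(x)/(0.8464*sin(x)^6 - 1.2144*sin(x)^5 - 7.3476*sin(x)^4 + 4.222*sin(x)^3 + 18.8697*sin(x)^2 + 6.2604*sin(x) + 0.5476)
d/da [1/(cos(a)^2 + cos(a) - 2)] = (2*cos(a) + 1)*sin(a)/(cos(a)^2 + cos(a) - 2)^2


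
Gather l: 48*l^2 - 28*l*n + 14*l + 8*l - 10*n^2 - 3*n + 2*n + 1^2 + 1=48*l^2 + l*(22 - 28*n) - 10*n^2 - n + 2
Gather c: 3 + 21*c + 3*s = 21*c + 3*s + 3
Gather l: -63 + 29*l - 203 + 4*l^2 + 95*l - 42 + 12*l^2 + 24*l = 16*l^2 + 148*l - 308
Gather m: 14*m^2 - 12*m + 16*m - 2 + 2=14*m^2 + 4*m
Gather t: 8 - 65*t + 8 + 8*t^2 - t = 8*t^2 - 66*t + 16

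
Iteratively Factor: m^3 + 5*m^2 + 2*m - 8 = (m + 2)*(m^2 + 3*m - 4) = (m - 1)*(m + 2)*(m + 4)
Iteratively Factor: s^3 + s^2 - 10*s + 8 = (s + 4)*(s^2 - 3*s + 2) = (s - 2)*(s + 4)*(s - 1)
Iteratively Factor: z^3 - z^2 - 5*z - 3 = (z + 1)*(z^2 - 2*z - 3) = (z - 3)*(z + 1)*(z + 1)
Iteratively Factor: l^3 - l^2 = (l)*(l^2 - l) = l^2*(l - 1)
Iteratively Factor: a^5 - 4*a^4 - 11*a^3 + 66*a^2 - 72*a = (a - 3)*(a^4 - a^3 - 14*a^2 + 24*a) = a*(a - 3)*(a^3 - a^2 - 14*a + 24) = a*(a - 3)*(a - 2)*(a^2 + a - 12) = a*(a - 3)*(a - 2)*(a + 4)*(a - 3)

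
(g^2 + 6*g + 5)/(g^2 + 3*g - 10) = (g + 1)/(g - 2)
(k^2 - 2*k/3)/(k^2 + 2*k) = (k - 2/3)/(k + 2)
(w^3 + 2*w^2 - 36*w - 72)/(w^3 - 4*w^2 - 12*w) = (w + 6)/w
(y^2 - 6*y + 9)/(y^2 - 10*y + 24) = (y^2 - 6*y + 9)/(y^2 - 10*y + 24)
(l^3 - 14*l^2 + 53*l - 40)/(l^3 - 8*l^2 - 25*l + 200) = (l - 1)/(l + 5)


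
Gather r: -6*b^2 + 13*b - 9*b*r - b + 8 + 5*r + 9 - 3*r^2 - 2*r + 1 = -6*b^2 + 12*b - 3*r^2 + r*(3 - 9*b) + 18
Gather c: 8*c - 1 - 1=8*c - 2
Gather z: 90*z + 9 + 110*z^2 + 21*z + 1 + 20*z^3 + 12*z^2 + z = 20*z^3 + 122*z^2 + 112*z + 10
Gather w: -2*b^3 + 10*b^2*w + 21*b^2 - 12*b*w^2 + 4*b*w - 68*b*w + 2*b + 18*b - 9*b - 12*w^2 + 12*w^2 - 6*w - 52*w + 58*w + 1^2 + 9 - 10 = -2*b^3 + 21*b^2 - 12*b*w^2 + 11*b + w*(10*b^2 - 64*b)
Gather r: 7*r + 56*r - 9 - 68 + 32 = 63*r - 45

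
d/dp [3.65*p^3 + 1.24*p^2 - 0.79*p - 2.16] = 10.95*p^2 + 2.48*p - 0.79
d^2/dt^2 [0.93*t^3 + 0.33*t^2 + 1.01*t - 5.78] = 5.58*t + 0.66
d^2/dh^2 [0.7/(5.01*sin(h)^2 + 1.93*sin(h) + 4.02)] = (-70.28028*sin(h)^4 - 20.30553*sin(h)^3 + 159.20555*sin(h)^2 + 46.04208*sin(h) - 22.98142)/(5.01*sin(h)^2 + 1.93*sin(h) + 4.02)^3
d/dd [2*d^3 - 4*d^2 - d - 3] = 6*d^2 - 8*d - 1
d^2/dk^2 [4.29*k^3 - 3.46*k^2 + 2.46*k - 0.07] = 25.74*k - 6.92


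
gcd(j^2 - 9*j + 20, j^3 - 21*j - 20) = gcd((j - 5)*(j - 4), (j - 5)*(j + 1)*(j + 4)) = j - 5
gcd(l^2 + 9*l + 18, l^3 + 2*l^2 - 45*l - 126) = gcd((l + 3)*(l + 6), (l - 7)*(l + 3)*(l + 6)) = l^2 + 9*l + 18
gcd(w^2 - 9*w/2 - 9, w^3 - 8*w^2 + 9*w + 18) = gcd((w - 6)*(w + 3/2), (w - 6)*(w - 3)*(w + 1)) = w - 6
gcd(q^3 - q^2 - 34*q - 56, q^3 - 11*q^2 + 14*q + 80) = q + 2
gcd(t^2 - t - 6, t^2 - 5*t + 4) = 1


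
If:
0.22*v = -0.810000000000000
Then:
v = -3.68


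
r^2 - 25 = (r - 5)*(r + 5)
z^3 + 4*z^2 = z^2*(z + 4)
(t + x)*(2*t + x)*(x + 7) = 2*t^2*x + 14*t^2 + 3*t*x^2 + 21*t*x + x^3 + 7*x^2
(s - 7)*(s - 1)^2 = s^3 - 9*s^2 + 15*s - 7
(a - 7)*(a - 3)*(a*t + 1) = a^3*t - 10*a^2*t + a^2 + 21*a*t - 10*a + 21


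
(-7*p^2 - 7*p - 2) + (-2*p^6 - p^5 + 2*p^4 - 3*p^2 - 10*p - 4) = -2*p^6 - p^5 + 2*p^4 - 10*p^2 - 17*p - 6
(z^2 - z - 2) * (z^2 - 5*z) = z^4 - 6*z^3 + 3*z^2 + 10*z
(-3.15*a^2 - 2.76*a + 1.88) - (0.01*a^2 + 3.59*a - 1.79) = -3.16*a^2 - 6.35*a + 3.67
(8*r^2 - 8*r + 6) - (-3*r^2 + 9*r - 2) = 11*r^2 - 17*r + 8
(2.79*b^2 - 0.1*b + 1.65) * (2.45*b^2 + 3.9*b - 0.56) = 6.8355*b^4 + 10.636*b^3 + 2.0901*b^2 + 6.491*b - 0.924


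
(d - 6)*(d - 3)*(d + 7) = d^3 - 2*d^2 - 45*d + 126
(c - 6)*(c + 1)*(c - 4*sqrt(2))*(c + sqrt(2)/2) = c^4 - 5*c^3 - 7*sqrt(2)*c^3/2 - 10*c^2 + 35*sqrt(2)*c^2/2 + 20*c + 21*sqrt(2)*c + 24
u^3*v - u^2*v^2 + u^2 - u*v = u*(u - v)*(u*v + 1)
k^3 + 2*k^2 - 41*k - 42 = (k - 6)*(k + 1)*(k + 7)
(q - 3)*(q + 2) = q^2 - q - 6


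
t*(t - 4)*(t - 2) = t^3 - 6*t^2 + 8*t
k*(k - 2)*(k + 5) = k^3 + 3*k^2 - 10*k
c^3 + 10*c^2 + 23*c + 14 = (c + 1)*(c + 2)*(c + 7)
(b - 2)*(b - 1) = b^2 - 3*b + 2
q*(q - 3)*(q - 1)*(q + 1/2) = q^4 - 7*q^3/2 + q^2 + 3*q/2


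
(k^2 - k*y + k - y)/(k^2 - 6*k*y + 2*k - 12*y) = (k^2 - k*y + k - y)/(k^2 - 6*k*y + 2*k - 12*y)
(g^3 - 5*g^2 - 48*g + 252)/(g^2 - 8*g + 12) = (g^2 + g - 42)/(g - 2)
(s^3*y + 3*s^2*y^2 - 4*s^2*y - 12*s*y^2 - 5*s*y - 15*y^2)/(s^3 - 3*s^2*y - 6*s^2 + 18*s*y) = y*(s^3 + 3*s^2*y - 4*s^2 - 12*s*y - 5*s - 15*y)/(s*(s^2 - 3*s*y - 6*s + 18*y))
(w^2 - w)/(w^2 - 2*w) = (w - 1)/(w - 2)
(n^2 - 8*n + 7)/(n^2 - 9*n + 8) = (n - 7)/(n - 8)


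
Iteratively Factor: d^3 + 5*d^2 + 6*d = (d)*(d^2 + 5*d + 6) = d*(d + 2)*(d + 3)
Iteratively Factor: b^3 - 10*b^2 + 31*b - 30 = (b - 3)*(b^2 - 7*b + 10) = (b - 3)*(b - 2)*(b - 5)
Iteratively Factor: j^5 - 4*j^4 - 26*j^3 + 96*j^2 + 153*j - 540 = (j - 5)*(j^4 + j^3 - 21*j^2 - 9*j + 108) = (j - 5)*(j + 4)*(j^3 - 3*j^2 - 9*j + 27) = (j - 5)*(j - 3)*(j + 4)*(j^2 - 9) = (j - 5)*(j - 3)*(j + 3)*(j + 4)*(j - 3)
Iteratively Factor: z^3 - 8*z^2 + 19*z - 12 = (z - 3)*(z^2 - 5*z + 4) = (z - 4)*(z - 3)*(z - 1)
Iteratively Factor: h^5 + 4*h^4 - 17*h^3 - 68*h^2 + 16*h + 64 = (h - 4)*(h^4 + 8*h^3 + 15*h^2 - 8*h - 16) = (h - 4)*(h + 4)*(h^3 + 4*h^2 - h - 4) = (h - 4)*(h + 4)^2*(h^2 - 1) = (h - 4)*(h + 1)*(h + 4)^2*(h - 1)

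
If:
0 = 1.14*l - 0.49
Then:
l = 0.43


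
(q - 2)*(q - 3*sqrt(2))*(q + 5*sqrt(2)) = q^3 - 2*q^2 + 2*sqrt(2)*q^2 - 30*q - 4*sqrt(2)*q + 60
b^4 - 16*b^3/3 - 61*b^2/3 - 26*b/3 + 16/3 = (b - 8)*(b - 1/3)*(b + 1)*(b + 2)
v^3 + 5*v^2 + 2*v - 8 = (v - 1)*(v + 2)*(v + 4)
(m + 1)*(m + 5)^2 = m^3 + 11*m^2 + 35*m + 25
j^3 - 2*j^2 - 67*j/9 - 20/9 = (j - 4)*(j + 1/3)*(j + 5/3)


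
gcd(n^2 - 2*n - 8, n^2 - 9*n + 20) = n - 4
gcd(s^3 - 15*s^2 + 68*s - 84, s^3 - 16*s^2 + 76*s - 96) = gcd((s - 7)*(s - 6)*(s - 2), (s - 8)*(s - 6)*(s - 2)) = s^2 - 8*s + 12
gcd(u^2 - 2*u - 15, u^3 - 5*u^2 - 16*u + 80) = u - 5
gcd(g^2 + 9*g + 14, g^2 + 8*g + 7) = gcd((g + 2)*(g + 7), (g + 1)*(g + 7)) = g + 7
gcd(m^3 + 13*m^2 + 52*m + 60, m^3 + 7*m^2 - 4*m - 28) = m + 2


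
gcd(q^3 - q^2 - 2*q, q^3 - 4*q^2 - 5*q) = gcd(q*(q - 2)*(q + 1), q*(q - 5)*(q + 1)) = q^2 + q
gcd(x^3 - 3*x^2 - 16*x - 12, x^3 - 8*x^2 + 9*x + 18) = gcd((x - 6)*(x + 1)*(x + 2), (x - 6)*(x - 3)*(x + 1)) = x^2 - 5*x - 6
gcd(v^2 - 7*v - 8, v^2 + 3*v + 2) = v + 1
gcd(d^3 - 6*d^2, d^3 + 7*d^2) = d^2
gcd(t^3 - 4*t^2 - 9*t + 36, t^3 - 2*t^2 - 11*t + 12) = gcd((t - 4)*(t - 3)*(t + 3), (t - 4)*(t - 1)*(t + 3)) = t^2 - t - 12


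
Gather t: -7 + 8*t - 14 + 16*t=24*t - 21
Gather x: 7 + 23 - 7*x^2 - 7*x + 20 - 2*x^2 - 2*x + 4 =-9*x^2 - 9*x + 54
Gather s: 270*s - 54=270*s - 54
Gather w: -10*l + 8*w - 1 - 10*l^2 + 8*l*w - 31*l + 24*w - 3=-10*l^2 - 41*l + w*(8*l + 32) - 4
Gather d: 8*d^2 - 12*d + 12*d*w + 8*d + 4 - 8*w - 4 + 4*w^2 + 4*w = 8*d^2 + d*(12*w - 4) + 4*w^2 - 4*w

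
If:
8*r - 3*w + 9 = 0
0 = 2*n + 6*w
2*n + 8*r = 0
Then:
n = 9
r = -9/4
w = -3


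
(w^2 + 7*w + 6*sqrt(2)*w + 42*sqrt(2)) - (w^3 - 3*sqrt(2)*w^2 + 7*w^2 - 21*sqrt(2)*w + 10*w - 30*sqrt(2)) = -w^3 - 6*w^2 + 3*sqrt(2)*w^2 - 3*w + 27*sqrt(2)*w + 72*sqrt(2)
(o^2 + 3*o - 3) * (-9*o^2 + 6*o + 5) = -9*o^4 - 21*o^3 + 50*o^2 - 3*o - 15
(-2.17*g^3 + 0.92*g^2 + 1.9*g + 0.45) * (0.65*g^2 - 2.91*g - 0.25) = -1.4105*g^5 + 6.9127*g^4 - 0.899700000000001*g^3 - 5.4665*g^2 - 1.7845*g - 0.1125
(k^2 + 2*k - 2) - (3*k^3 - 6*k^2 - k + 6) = -3*k^3 + 7*k^2 + 3*k - 8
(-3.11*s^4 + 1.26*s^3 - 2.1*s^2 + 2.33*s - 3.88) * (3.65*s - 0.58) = -11.3515*s^5 + 6.4028*s^4 - 8.3958*s^3 + 9.7225*s^2 - 15.5134*s + 2.2504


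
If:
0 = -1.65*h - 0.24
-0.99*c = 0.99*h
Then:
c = 0.15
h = -0.15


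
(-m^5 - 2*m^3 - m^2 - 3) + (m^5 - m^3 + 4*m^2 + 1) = -3*m^3 + 3*m^2 - 2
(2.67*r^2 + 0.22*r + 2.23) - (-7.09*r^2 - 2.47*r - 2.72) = 9.76*r^2 + 2.69*r + 4.95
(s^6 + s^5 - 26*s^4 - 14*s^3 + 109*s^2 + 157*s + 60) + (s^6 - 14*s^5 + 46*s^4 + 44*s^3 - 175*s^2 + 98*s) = 2*s^6 - 13*s^5 + 20*s^4 + 30*s^3 - 66*s^2 + 255*s + 60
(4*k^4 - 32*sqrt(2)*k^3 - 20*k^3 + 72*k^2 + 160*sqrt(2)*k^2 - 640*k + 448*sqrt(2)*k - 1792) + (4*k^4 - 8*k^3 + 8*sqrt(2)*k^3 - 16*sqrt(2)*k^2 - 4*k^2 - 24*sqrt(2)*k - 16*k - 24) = 8*k^4 - 24*sqrt(2)*k^3 - 28*k^3 + 68*k^2 + 144*sqrt(2)*k^2 - 656*k + 424*sqrt(2)*k - 1816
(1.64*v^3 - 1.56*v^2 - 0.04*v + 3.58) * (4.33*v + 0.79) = 7.1012*v^4 - 5.4592*v^3 - 1.4056*v^2 + 15.4698*v + 2.8282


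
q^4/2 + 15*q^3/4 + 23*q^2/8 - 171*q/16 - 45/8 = (q/2 + 1/4)*(q - 3/2)*(q + 5/2)*(q + 6)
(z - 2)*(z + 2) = z^2 - 4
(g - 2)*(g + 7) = g^2 + 5*g - 14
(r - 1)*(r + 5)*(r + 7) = r^3 + 11*r^2 + 23*r - 35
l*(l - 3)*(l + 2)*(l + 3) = l^4 + 2*l^3 - 9*l^2 - 18*l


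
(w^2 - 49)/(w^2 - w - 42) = (w + 7)/(w + 6)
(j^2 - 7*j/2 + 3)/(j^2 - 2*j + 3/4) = 2*(j - 2)/(2*j - 1)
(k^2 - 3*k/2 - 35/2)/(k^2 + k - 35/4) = 2*(k - 5)/(2*k - 5)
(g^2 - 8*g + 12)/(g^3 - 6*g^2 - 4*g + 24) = 1/(g + 2)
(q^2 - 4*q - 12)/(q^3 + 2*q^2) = (q - 6)/q^2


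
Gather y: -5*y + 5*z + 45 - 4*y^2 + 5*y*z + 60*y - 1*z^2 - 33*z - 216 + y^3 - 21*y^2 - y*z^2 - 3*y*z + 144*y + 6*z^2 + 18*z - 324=y^3 - 25*y^2 + y*(-z^2 + 2*z + 199) + 5*z^2 - 10*z - 495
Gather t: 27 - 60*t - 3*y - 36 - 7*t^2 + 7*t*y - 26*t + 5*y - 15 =-7*t^2 + t*(7*y - 86) + 2*y - 24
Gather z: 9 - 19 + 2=-8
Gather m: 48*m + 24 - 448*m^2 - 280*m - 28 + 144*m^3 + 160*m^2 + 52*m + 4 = 144*m^3 - 288*m^2 - 180*m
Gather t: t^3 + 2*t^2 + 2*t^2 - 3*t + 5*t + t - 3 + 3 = t^3 + 4*t^2 + 3*t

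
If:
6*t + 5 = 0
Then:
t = -5/6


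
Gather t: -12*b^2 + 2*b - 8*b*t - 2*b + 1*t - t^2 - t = -12*b^2 - 8*b*t - t^2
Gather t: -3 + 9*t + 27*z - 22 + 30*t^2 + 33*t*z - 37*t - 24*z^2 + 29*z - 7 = 30*t^2 + t*(33*z - 28) - 24*z^2 + 56*z - 32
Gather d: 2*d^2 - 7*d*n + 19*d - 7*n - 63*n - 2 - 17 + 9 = 2*d^2 + d*(19 - 7*n) - 70*n - 10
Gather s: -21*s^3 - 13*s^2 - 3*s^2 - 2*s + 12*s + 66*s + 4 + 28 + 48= -21*s^3 - 16*s^2 + 76*s + 80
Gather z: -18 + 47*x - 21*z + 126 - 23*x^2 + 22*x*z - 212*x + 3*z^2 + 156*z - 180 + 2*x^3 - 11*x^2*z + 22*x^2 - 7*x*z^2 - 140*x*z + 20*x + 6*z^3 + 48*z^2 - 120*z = 2*x^3 - x^2 - 145*x + 6*z^3 + z^2*(51 - 7*x) + z*(-11*x^2 - 118*x + 15) - 72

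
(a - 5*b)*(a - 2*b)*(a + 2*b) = a^3 - 5*a^2*b - 4*a*b^2 + 20*b^3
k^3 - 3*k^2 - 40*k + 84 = (k - 7)*(k - 2)*(k + 6)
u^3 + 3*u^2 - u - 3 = (u - 1)*(u + 1)*(u + 3)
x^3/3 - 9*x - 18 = (x/3 + 1)*(x - 6)*(x + 3)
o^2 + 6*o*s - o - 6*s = (o - 1)*(o + 6*s)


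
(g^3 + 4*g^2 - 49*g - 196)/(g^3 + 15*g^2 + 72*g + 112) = (g - 7)/(g + 4)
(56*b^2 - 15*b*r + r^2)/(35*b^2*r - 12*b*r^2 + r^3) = (-8*b + r)/(r*(-5*b + r))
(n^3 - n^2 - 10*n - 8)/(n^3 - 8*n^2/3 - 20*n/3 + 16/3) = 3*(n + 1)/(3*n - 2)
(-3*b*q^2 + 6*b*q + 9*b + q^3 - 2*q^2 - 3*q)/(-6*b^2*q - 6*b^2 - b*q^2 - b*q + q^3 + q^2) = (q - 3)/(2*b + q)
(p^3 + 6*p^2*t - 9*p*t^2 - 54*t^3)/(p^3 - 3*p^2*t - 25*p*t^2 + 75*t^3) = (p^2 + 9*p*t + 18*t^2)/(p^2 - 25*t^2)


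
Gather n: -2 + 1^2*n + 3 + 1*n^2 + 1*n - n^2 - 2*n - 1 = 0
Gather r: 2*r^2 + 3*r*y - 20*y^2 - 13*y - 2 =2*r^2 + 3*r*y - 20*y^2 - 13*y - 2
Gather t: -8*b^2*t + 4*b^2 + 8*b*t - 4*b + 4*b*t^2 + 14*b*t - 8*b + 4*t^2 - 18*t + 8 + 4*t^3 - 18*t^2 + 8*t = 4*b^2 - 12*b + 4*t^3 + t^2*(4*b - 14) + t*(-8*b^2 + 22*b - 10) + 8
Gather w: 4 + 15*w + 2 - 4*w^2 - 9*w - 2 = -4*w^2 + 6*w + 4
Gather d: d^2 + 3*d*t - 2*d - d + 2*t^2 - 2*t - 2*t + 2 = d^2 + d*(3*t - 3) + 2*t^2 - 4*t + 2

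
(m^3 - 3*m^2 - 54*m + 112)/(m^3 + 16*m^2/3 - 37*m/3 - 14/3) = 3*(m - 8)/(3*m + 1)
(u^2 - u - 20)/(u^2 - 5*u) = (u + 4)/u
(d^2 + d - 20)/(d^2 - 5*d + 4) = (d + 5)/(d - 1)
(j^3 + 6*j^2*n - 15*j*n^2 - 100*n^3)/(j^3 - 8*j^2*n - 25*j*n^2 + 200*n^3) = (j^2 + j*n - 20*n^2)/(j^2 - 13*j*n + 40*n^2)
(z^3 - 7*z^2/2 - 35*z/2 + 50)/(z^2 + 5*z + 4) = (2*z^2 - 15*z + 25)/(2*(z + 1))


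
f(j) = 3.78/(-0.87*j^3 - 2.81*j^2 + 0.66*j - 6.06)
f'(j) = 3.78*(2.61*j^2 + 5.62*j - 0.66)/(-0.87*j^3 - 2.81*j^2 + 0.66*j - 6.06)^2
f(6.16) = -0.01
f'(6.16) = 0.01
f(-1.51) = -0.36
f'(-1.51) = -0.11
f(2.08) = -0.15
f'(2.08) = 0.14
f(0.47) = -0.59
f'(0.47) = 0.23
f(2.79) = -0.08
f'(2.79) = 0.07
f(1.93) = -0.18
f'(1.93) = 0.16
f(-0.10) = -0.61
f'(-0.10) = -0.12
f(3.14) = -0.06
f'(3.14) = 0.05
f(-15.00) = 0.00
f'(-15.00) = 0.00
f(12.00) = -0.00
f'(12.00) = 0.00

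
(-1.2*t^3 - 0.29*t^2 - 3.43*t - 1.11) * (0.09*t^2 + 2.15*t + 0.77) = -0.108*t^5 - 2.6061*t^4 - 1.8562*t^3 - 7.6977*t^2 - 5.0276*t - 0.8547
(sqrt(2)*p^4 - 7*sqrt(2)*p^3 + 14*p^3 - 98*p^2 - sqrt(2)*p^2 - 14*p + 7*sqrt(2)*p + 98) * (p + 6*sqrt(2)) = sqrt(2)*p^5 - 7*sqrt(2)*p^4 + 26*p^4 - 182*p^3 + 83*sqrt(2)*p^3 - 581*sqrt(2)*p^2 - 26*p^2 - 84*sqrt(2)*p + 182*p + 588*sqrt(2)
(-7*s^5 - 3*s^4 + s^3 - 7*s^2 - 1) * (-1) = 7*s^5 + 3*s^4 - s^3 + 7*s^2 + 1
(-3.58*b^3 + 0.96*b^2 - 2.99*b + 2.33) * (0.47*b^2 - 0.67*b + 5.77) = -1.6826*b^5 + 2.8498*b^4 - 22.7051*b^3 + 8.6376*b^2 - 18.8134*b + 13.4441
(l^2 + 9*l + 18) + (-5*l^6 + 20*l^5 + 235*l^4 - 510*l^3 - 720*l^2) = -5*l^6 + 20*l^5 + 235*l^4 - 510*l^3 - 719*l^2 + 9*l + 18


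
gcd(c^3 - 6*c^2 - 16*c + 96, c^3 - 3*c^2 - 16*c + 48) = c^2 - 16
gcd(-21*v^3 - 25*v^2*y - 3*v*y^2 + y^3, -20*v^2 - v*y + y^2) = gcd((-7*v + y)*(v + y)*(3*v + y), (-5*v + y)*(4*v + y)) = 1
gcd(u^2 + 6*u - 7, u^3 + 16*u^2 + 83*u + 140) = u + 7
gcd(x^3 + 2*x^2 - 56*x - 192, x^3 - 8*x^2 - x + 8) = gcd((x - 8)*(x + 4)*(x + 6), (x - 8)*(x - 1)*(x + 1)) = x - 8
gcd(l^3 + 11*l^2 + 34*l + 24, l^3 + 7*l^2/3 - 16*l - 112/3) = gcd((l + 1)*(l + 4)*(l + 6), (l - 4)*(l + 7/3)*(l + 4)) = l + 4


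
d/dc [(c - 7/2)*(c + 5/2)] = 2*c - 1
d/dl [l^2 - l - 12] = 2*l - 1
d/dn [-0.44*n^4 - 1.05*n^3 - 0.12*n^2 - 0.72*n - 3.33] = -1.76*n^3 - 3.15*n^2 - 0.24*n - 0.72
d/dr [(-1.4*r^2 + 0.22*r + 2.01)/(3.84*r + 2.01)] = (-5.376*r^2 - 5.628*r - 7.2762)/(14.7456*r^2 + 15.4368*r + 4.0401)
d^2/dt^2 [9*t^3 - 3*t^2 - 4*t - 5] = 54*t - 6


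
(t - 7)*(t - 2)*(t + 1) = t^3 - 8*t^2 + 5*t + 14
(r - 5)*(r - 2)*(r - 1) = r^3 - 8*r^2 + 17*r - 10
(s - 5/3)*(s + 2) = s^2 + s/3 - 10/3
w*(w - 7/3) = w^2 - 7*w/3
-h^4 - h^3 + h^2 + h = h*(h + 1)*(I*h - I)*(I*h + I)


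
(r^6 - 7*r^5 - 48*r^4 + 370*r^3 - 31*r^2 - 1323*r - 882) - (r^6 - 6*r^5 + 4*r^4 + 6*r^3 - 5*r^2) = -r^5 - 52*r^4 + 364*r^3 - 26*r^2 - 1323*r - 882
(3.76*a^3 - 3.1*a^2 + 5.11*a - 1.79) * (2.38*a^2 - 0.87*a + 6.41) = 8.9488*a^5 - 10.6492*a^4 + 38.9604*a^3 - 28.5769*a^2 + 34.3124*a - 11.4739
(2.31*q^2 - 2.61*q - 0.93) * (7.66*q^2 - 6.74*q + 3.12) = 17.6946*q^4 - 35.562*q^3 + 17.6748*q^2 - 1.875*q - 2.9016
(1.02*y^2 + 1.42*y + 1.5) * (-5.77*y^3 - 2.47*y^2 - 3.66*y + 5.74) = -5.8854*y^5 - 10.7128*y^4 - 15.8956*y^3 - 3.0474*y^2 + 2.6608*y + 8.61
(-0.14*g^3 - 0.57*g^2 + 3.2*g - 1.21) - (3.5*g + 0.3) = -0.14*g^3 - 0.57*g^2 - 0.3*g - 1.51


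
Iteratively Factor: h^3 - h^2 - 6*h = (h - 3)*(h^2 + 2*h) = (h - 3)*(h + 2)*(h)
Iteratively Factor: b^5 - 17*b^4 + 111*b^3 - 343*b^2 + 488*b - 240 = (b - 1)*(b^4 - 16*b^3 + 95*b^2 - 248*b + 240) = (b - 5)*(b - 1)*(b^3 - 11*b^2 + 40*b - 48) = (b - 5)*(b - 4)*(b - 1)*(b^2 - 7*b + 12) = (b - 5)*(b - 4)^2*(b - 1)*(b - 3)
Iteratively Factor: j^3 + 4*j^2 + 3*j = (j)*(j^2 + 4*j + 3) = j*(j + 1)*(j + 3)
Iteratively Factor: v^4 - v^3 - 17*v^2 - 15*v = (v - 5)*(v^3 + 4*v^2 + 3*v) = v*(v - 5)*(v^2 + 4*v + 3) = v*(v - 5)*(v + 3)*(v + 1)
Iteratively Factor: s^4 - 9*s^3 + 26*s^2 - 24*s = (s - 3)*(s^3 - 6*s^2 + 8*s) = (s - 4)*(s - 3)*(s^2 - 2*s) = s*(s - 4)*(s - 3)*(s - 2)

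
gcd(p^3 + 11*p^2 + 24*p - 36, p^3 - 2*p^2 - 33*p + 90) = p + 6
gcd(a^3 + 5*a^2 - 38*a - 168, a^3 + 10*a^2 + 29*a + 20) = a + 4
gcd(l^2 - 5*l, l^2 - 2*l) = l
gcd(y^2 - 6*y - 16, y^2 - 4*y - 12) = y + 2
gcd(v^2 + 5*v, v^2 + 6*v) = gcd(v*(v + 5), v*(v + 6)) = v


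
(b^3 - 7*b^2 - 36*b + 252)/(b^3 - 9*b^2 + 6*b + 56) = (b^2 - 36)/(b^2 - 2*b - 8)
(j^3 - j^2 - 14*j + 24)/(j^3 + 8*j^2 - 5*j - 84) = (j - 2)/(j + 7)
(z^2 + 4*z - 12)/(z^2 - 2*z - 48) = (z - 2)/(z - 8)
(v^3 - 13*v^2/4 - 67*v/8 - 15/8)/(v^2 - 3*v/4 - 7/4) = (-8*v^3 + 26*v^2 + 67*v + 15)/(2*(-4*v^2 + 3*v + 7))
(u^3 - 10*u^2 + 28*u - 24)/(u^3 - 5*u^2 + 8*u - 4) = (u - 6)/(u - 1)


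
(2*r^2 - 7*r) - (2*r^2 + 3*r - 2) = 2 - 10*r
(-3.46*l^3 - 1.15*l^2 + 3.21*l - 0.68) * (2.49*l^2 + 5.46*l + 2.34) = -8.6154*l^5 - 21.7551*l^4 - 6.3825*l^3 + 13.1424*l^2 + 3.7986*l - 1.5912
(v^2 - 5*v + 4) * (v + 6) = v^3 + v^2 - 26*v + 24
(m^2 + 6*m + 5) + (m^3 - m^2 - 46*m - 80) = m^3 - 40*m - 75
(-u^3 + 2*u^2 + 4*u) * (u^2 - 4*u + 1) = -u^5 + 6*u^4 - 5*u^3 - 14*u^2 + 4*u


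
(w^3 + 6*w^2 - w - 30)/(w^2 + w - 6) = w + 5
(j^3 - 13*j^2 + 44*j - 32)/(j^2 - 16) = (j^2 - 9*j + 8)/(j + 4)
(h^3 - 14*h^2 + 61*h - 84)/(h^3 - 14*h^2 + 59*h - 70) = (h^2 - 7*h + 12)/(h^2 - 7*h + 10)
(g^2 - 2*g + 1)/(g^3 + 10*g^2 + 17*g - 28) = (g - 1)/(g^2 + 11*g + 28)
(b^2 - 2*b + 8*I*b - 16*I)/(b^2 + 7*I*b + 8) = (b - 2)/(b - I)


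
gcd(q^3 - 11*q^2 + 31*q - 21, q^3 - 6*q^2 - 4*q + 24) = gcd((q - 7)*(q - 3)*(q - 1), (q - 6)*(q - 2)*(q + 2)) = 1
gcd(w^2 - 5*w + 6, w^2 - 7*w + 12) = w - 3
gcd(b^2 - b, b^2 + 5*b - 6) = b - 1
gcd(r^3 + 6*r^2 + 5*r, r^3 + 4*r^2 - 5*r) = r^2 + 5*r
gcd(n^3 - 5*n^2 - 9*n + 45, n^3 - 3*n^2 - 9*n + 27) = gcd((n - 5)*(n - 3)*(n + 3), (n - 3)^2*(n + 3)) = n^2 - 9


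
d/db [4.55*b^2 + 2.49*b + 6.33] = 9.1*b + 2.49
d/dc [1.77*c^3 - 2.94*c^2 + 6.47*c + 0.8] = 5.31*c^2 - 5.88*c + 6.47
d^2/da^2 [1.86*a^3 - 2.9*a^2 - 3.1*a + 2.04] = 11.16*a - 5.8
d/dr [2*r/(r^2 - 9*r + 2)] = 2*(2 - r^2)/(r^4 - 18*r^3 + 85*r^2 - 36*r + 4)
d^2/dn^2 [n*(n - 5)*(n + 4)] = 6*n - 2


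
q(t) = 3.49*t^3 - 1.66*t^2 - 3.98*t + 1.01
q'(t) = 10.47*t^2 - 3.32*t - 3.98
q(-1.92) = -22.17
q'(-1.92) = 40.99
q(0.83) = -1.44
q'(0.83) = 0.48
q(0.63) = -1.28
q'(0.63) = -1.92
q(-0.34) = 2.03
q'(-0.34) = -1.64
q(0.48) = -0.90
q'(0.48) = -3.16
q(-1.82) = -18.28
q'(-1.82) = 36.74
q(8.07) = 1694.98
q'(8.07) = 651.09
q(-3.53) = -159.14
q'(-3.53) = 138.21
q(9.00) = 2374.94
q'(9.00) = 814.21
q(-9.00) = -2641.84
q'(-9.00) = 873.97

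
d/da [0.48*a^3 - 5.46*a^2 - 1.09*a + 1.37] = 1.44*a^2 - 10.92*a - 1.09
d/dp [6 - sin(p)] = -cos(p)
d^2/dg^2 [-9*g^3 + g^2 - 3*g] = 2 - 54*g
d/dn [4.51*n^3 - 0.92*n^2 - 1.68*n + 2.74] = 13.53*n^2 - 1.84*n - 1.68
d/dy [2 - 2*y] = -2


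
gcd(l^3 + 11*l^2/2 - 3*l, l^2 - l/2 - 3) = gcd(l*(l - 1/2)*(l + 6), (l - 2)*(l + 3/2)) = 1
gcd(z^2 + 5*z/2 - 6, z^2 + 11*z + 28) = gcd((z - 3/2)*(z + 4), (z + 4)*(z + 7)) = z + 4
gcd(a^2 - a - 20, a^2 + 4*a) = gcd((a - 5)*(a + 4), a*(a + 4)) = a + 4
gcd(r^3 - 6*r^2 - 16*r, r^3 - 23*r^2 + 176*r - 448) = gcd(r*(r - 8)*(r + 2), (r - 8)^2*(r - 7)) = r - 8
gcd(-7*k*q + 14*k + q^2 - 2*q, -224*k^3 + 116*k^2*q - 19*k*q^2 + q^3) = -7*k + q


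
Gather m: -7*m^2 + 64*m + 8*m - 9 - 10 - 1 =-7*m^2 + 72*m - 20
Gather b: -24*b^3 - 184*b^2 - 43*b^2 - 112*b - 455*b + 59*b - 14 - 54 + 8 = -24*b^3 - 227*b^2 - 508*b - 60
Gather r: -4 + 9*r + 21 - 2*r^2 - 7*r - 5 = -2*r^2 + 2*r + 12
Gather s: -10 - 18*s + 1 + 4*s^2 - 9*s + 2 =4*s^2 - 27*s - 7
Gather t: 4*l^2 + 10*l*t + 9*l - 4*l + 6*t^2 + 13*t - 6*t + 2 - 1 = 4*l^2 + 5*l + 6*t^2 + t*(10*l + 7) + 1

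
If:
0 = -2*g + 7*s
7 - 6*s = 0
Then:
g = 49/12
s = 7/6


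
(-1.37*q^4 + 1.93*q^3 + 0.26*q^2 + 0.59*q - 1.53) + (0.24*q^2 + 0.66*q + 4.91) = -1.37*q^4 + 1.93*q^3 + 0.5*q^2 + 1.25*q + 3.38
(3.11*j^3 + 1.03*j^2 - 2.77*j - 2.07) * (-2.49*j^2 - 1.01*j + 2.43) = -7.7439*j^5 - 5.7058*j^4 + 13.4143*j^3 + 10.4549*j^2 - 4.6404*j - 5.0301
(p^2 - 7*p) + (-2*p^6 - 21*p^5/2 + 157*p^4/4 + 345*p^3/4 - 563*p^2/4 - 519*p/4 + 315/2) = -2*p^6 - 21*p^5/2 + 157*p^4/4 + 345*p^3/4 - 559*p^2/4 - 547*p/4 + 315/2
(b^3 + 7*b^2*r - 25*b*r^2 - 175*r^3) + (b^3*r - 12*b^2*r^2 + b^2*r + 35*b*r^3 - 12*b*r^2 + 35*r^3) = b^3*r + b^3 - 12*b^2*r^2 + 8*b^2*r + 35*b*r^3 - 37*b*r^2 - 140*r^3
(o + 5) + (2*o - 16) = 3*o - 11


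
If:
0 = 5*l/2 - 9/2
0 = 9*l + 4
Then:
No Solution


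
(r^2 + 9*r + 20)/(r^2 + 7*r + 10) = (r + 4)/(r + 2)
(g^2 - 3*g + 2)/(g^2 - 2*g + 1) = (g - 2)/(g - 1)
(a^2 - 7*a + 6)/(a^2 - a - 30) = (a - 1)/(a + 5)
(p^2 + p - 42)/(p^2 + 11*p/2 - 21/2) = 2*(p - 6)/(2*p - 3)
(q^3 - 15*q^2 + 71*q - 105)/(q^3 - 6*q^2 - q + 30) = (q - 7)/(q + 2)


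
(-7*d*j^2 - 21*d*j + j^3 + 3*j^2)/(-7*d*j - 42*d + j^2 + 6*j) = j*(j + 3)/(j + 6)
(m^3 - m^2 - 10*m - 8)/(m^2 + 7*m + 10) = (m^2 - 3*m - 4)/(m + 5)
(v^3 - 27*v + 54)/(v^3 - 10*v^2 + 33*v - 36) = (v + 6)/(v - 4)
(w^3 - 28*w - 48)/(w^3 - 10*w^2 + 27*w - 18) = (w^2 + 6*w + 8)/(w^2 - 4*w + 3)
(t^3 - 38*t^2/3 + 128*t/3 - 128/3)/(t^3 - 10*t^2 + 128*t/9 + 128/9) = 3*(t - 2)/(3*t + 2)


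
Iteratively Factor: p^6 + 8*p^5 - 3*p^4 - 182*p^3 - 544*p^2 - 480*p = (p + 4)*(p^5 + 4*p^4 - 19*p^3 - 106*p^2 - 120*p) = (p + 2)*(p + 4)*(p^4 + 2*p^3 - 23*p^2 - 60*p) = (p - 5)*(p + 2)*(p + 4)*(p^3 + 7*p^2 + 12*p) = (p - 5)*(p + 2)*(p + 3)*(p + 4)*(p^2 + 4*p) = p*(p - 5)*(p + 2)*(p + 3)*(p + 4)*(p + 4)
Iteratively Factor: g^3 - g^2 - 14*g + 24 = (g - 2)*(g^2 + g - 12) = (g - 2)*(g + 4)*(g - 3)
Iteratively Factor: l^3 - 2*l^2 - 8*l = (l + 2)*(l^2 - 4*l) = l*(l + 2)*(l - 4)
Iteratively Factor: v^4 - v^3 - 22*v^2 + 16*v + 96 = (v - 4)*(v^3 + 3*v^2 - 10*v - 24) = (v - 4)*(v + 4)*(v^2 - v - 6) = (v - 4)*(v + 2)*(v + 4)*(v - 3)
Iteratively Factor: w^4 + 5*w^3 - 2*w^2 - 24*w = (w - 2)*(w^3 + 7*w^2 + 12*w) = (w - 2)*(w + 3)*(w^2 + 4*w) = w*(w - 2)*(w + 3)*(w + 4)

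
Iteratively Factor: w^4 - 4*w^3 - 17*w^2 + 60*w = (w + 4)*(w^3 - 8*w^2 + 15*w) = (w - 3)*(w + 4)*(w^2 - 5*w) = (w - 5)*(w - 3)*(w + 4)*(w)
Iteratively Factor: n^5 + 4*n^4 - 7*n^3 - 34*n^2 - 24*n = (n + 2)*(n^4 + 2*n^3 - 11*n^2 - 12*n) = n*(n + 2)*(n^3 + 2*n^2 - 11*n - 12) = n*(n + 1)*(n + 2)*(n^2 + n - 12) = n*(n - 3)*(n + 1)*(n + 2)*(n + 4)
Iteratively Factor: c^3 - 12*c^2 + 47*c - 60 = (c - 3)*(c^2 - 9*c + 20) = (c - 4)*(c - 3)*(c - 5)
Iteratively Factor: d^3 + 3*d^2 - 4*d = (d)*(d^2 + 3*d - 4) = d*(d - 1)*(d + 4)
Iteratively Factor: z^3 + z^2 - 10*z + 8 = (z - 1)*(z^2 + 2*z - 8) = (z - 2)*(z - 1)*(z + 4)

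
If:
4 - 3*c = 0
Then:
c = 4/3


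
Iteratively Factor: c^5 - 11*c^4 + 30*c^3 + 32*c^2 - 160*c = (c)*(c^4 - 11*c^3 + 30*c^2 + 32*c - 160) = c*(c - 5)*(c^3 - 6*c^2 + 32) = c*(c - 5)*(c - 4)*(c^2 - 2*c - 8) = c*(c - 5)*(c - 4)*(c + 2)*(c - 4)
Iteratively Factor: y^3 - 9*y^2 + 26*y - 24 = (y - 3)*(y^2 - 6*y + 8) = (y - 4)*(y - 3)*(y - 2)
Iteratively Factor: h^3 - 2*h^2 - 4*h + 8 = (h - 2)*(h^2 - 4) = (h - 2)*(h + 2)*(h - 2)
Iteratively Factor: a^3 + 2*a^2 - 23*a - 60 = (a + 4)*(a^2 - 2*a - 15) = (a - 5)*(a + 4)*(a + 3)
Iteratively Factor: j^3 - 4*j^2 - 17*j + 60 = (j - 3)*(j^2 - j - 20) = (j - 5)*(j - 3)*(j + 4)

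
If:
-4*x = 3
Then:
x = -3/4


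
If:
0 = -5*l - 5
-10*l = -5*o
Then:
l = -1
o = -2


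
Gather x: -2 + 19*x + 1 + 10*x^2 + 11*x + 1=10*x^2 + 30*x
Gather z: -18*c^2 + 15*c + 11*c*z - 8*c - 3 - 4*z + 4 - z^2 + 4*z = -18*c^2 + 11*c*z + 7*c - z^2 + 1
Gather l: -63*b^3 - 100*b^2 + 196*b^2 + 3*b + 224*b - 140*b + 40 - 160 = -63*b^3 + 96*b^2 + 87*b - 120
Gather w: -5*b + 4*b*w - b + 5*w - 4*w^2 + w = -6*b - 4*w^2 + w*(4*b + 6)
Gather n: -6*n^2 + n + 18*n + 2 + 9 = -6*n^2 + 19*n + 11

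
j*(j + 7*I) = j^2 + 7*I*j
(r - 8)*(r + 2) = r^2 - 6*r - 16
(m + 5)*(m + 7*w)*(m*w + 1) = m^3*w + 7*m^2*w^2 + 5*m^2*w + m^2 + 35*m*w^2 + 7*m*w + 5*m + 35*w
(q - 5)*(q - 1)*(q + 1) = q^3 - 5*q^2 - q + 5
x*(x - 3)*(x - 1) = x^3 - 4*x^2 + 3*x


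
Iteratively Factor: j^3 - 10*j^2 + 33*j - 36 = (j - 3)*(j^2 - 7*j + 12) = (j - 4)*(j - 3)*(j - 3)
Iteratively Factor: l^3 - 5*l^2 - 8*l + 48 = (l + 3)*(l^2 - 8*l + 16) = (l - 4)*(l + 3)*(l - 4)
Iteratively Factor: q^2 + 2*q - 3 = (q + 3)*(q - 1)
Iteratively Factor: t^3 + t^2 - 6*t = (t - 2)*(t^2 + 3*t) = t*(t - 2)*(t + 3)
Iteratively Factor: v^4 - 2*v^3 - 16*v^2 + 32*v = (v - 4)*(v^3 + 2*v^2 - 8*v) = v*(v - 4)*(v^2 + 2*v - 8) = v*(v - 4)*(v + 4)*(v - 2)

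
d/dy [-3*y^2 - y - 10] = -6*y - 1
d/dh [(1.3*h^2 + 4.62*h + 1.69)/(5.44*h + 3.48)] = (7.072*h^2 + 9.048*h + 6.884)/(29.5936*h^2 + 37.8624*h + 12.1104)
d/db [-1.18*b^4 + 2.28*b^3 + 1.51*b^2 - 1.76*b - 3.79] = -4.72*b^3 + 6.84*b^2 + 3.02*b - 1.76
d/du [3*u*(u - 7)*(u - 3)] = 9*u^2 - 60*u + 63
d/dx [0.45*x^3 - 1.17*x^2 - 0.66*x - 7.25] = 1.35*x^2 - 2.34*x - 0.66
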